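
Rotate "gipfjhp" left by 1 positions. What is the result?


Input: "gipfjhp", rotate left by 1
First 1 characters: "g"
Remaining characters: "ipfjhp"
Concatenate remaining + first: "ipfjhp" + "g" = "ipfjhpg"

ipfjhpg


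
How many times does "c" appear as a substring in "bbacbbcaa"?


Searching for "c" in "bbacbbcaa"
Scanning each position:
  Position 0: "b" => no
  Position 1: "b" => no
  Position 2: "a" => no
  Position 3: "c" => MATCH
  Position 4: "b" => no
  Position 5: "b" => no
  Position 6: "c" => MATCH
  Position 7: "a" => no
  Position 8: "a" => no
Total occurrences: 2

2


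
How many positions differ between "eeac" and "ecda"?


Comparing "eeac" and "ecda" position by position:
  Position 0: 'e' vs 'e' => same
  Position 1: 'e' vs 'c' => DIFFER
  Position 2: 'a' vs 'd' => DIFFER
  Position 3: 'c' vs 'a' => DIFFER
Positions that differ: 3

3


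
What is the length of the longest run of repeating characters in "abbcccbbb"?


Input: "abbcccbbb"
Scanning for longest run:
  Position 1 ('b'): new char, reset run to 1
  Position 2 ('b'): continues run of 'b', length=2
  Position 3 ('c'): new char, reset run to 1
  Position 4 ('c'): continues run of 'c', length=2
  Position 5 ('c'): continues run of 'c', length=3
  Position 6 ('b'): new char, reset run to 1
  Position 7 ('b'): continues run of 'b', length=2
  Position 8 ('b'): continues run of 'b', length=3
Longest run: 'c' with length 3

3


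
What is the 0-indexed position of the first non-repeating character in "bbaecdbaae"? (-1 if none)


Input: bbaecdbaae
Character frequencies:
  'a': 3
  'b': 3
  'c': 1
  'd': 1
  'e': 2
Scanning left to right for freq == 1:
  Position 0 ('b'): freq=3, skip
  Position 1 ('b'): freq=3, skip
  Position 2 ('a'): freq=3, skip
  Position 3 ('e'): freq=2, skip
  Position 4 ('c'): unique! => answer = 4

4


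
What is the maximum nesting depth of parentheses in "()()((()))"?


Input: "()()((()))"
Tracking depth:
  Position 0 '(': depth becomes 1
  Position 1 ')': depth becomes 0
  Position 2 '(': depth becomes 1
  Position 3 ')': depth becomes 0
  Position 4 '(': depth becomes 1
  Position 5 '(': depth becomes 2
  Position 6 '(': depth becomes 3
  Position 7 ')': depth becomes 2
  Position 8 ')': depth becomes 1
  Position 9 ')': depth becomes 0
Maximum depth reached: 3

3


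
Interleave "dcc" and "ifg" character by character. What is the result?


Interleaving "dcc" and "ifg":
  Position 0: 'd' from first, 'i' from second => "di"
  Position 1: 'c' from first, 'f' from second => "cf"
  Position 2: 'c' from first, 'g' from second => "cg"
Result: dicfcg

dicfcg


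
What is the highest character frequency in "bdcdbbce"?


Input: bdcdbbce
Character counts:
  'b': 3
  'c': 2
  'd': 2
  'e': 1
Maximum frequency: 3

3


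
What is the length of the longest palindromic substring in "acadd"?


Input: "acadd"
Checking substrings for palindromes:
  [0:3] "aca" (len 3) => palindrome
  [3:5] "dd" (len 2) => palindrome
Longest palindromic substring: "aca" with length 3

3


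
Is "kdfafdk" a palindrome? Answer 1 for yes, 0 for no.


Input: kdfafdk
Reversed: kdfafdk
  Compare pos 0 ('k') with pos 6 ('k'): match
  Compare pos 1 ('d') with pos 5 ('d'): match
  Compare pos 2 ('f') with pos 4 ('f'): match
Result: palindrome

1


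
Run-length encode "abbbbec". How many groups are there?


Input: abbbbec
Scanning for consecutive runs:
  Group 1: 'a' x 1 (positions 0-0)
  Group 2: 'b' x 4 (positions 1-4)
  Group 3: 'e' x 1 (positions 5-5)
  Group 4: 'c' x 1 (positions 6-6)
Total groups: 4

4


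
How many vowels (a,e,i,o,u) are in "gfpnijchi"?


Input: gfpnijchi
Checking each character:
  'g' at position 0: consonant
  'f' at position 1: consonant
  'p' at position 2: consonant
  'n' at position 3: consonant
  'i' at position 4: vowel (running total: 1)
  'j' at position 5: consonant
  'c' at position 6: consonant
  'h' at position 7: consonant
  'i' at position 8: vowel (running total: 2)
Total vowels: 2

2


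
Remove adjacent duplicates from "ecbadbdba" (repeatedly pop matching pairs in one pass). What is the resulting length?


Input: ecbadbdba
Stack-based adjacent duplicate removal:
  Read 'e': push. Stack: e
  Read 'c': push. Stack: ec
  Read 'b': push. Stack: ecb
  Read 'a': push. Stack: ecba
  Read 'd': push. Stack: ecbad
  Read 'b': push. Stack: ecbadb
  Read 'd': push. Stack: ecbadbd
  Read 'b': push. Stack: ecbadbdb
  Read 'a': push. Stack: ecbadbdba
Final stack: "ecbadbdba" (length 9)

9


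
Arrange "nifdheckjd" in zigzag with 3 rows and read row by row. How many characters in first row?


Zigzag "nifdheckjd" into 3 rows:
Placing characters:
  'n' => row 0
  'i' => row 1
  'f' => row 2
  'd' => row 1
  'h' => row 0
  'e' => row 1
  'c' => row 2
  'k' => row 1
  'j' => row 0
  'd' => row 1
Rows:
  Row 0: "nhj"
  Row 1: "idekd"
  Row 2: "fc"
First row length: 3

3


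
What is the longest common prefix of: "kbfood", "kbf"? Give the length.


Words: kbfood, kbf
  Position 0: all 'k' => match
  Position 1: all 'b' => match
  Position 2: all 'f' => match
LCP = "kbf" (length 3)

3


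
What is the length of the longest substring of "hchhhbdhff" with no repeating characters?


Input: "hchhhbdhff"
Sliding window (track last position of each char):
  Position 0 ('h'): window [0,0] length 1 -- new best
  Position 1 ('c'): window [0,1] length 2 -- new best
  Position 2 ('h'): repeat (last at 0), move window start to 1
  Position 2 ('h'): window [1,2] length 2
  Position 3 ('h'): repeat (last at 2), move window start to 3
  Position 3 ('h'): window [3,3] length 1
  Position 4 ('h'): repeat (last at 3), move window start to 4
  Position 4 ('h'): window [4,4] length 1
  Position 5 ('b'): window [4,5] length 2
  Position 6 ('d'): window [4,6] length 3 -- new best
  Position 7 ('h'): repeat (last at 4), move window start to 5
  Position 7 ('h'): window [5,7] length 3
  Position 8 ('f'): window [5,8] length 4 -- new best
  Position 9 ('f'): repeat (last at 8), move window start to 9
  Position 9 ('f'): window [9,9] length 1
Longest substring with no repeats: "bdhf" with length 4

4


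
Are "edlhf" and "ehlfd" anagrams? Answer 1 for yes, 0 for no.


Strings: "edlhf", "ehlfd"
Sorted first:  defhl
Sorted second: defhl
Sorted forms match => anagrams

1


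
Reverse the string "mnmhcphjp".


Input: mnmhcphjp
Reading characters right to left:
  Position 8: 'p'
  Position 7: 'j'
  Position 6: 'h'
  Position 5: 'p'
  Position 4: 'c'
  Position 3: 'h'
  Position 2: 'm'
  Position 1: 'n'
  Position 0: 'm'
Reversed: pjhpchmnm

pjhpchmnm


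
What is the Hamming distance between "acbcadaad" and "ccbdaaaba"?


Comparing "acbcadaad" and "ccbdaaaba" position by position:
  Position 0: 'a' vs 'c' => differ
  Position 1: 'c' vs 'c' => same
  Position 2: 'b' vs 'b' => same
  Position 3: 'c' vs 'd' => differ
  Position 4: 'a' vs 'a' => same
  Position 5: 'd' vs 'a' => differ
  Position 6: 'a' vs 'a' => same
  Position 7: 'a' vs 'b' => differ
  Position 8: 'd' vs 'a' => differ
Total differences (Hamming distance): 5

5


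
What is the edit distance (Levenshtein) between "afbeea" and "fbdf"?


Computing edit distance: "afbeea" -> "fbdf"
DP table:
           f    b    d    f
      0    1    2    3    4
  a   1    1    2    3    4
  f   2    1    2    3    3
  b   3    2    1    2    3
  e   4    3    2    2    3
  e   5    4    3    3    3
  a   6    5    4    4    4
Edit distance = dp[6][4] = 4

4


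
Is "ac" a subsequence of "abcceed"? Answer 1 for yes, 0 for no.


Check if "ac" is a subsequence of "abcceed"
Greedy scan:
  Position 0 ('a'): matches sub[0] = 'a'
  Position 1 ('b'): no match needed
  Position 2 ('c'): matches sub[1] = 'c'
  Position 3 ('c'): no match needed
  Position 4 ('e'): no match needed
  Position 5 ('e'): no match needed
  Position 6 ('d'): no match needed
All 2 characters matched => is a subsequence

1


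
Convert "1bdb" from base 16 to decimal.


Input: "1bdb" in base 16
Positional expansion:
  Digit '1' (value 1) x 16^3 = 4096
  Digit 'b' (value 11) x 16^2 = 2816
  Digit 'd' (value 13) x 16^1 = 208
  Digit 'b' (value 11) x 16^0 = 11
Sum = 7131

7131


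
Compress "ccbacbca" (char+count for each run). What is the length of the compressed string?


Input: ccbacbca
Runs:
  'c' x 2 => "c2"
  'b' x 1 => "b1"
  'a' x 1 => "a1"
  'c' x 1 => "c1"
  'b' x 1 => "b1"
  'c' x 1 => "c1"
  'a' x 1 => "a1"
Compressed: "c2b1a1c1b1c1a1"
Compressed length: 14

14


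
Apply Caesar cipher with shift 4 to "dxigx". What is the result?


Caesar cipher: shift "dxigx" by 4
  'd' (pos 3) + 4 = pos 7 = 'h'
  'x' (pos 23) + 4 = pos 1 = 'b'
  'i' (pos 8) + 4 = pos 12 = 'm'
  'g' (pos 6) + 4 = pos 10 = 'k'
  'x' (pos 23) + 4 = pos 1 = 'b'
Result: hbmkb

hbmkb


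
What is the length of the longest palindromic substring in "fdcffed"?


Input: "fdcffed"
Checking substrings for palindromes:
  [3:5] "ff" (len 2) => palindrome
Longest palindromic substring: "ff" with length 2

2


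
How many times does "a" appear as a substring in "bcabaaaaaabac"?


Searching for "a" in "bcabaaaaaabac"
Scanning each position:
  Position 0: "b" => no
  Position 1: "c" => no
  Position 2: "a" => MATCH
  Position 3: "b" => no
  Position 4: "a" => MATCH
  Position 5: "a" => MATCH
  Position 6: "a" => MATCH
  Position 7: "a" => MATCH
  Position 8: "a" => MATCH
  Position 9: "a" => MATCH
  Position 10: "b" => no
  Position 11: "a" => MATCH
  Position 12: "c" => no
Total occurrences: 8

8


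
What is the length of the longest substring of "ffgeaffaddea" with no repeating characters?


Input: "ffgeaffaddea"
Sliding window (track last position of each char):
  Position 0 ('f'): window [0,0] length 1 -- new best
  Position 1 ('f'): repeat (last at 0), move window start to 1
  Position 1 ('f'): window [1,1] length 1
  Position 2 ('g'): window [1,2] length 2 -- new best
  Position 3 ('e'): window [1,3] length 3 -- new best
  Position 4 ('a'): window [1,4] length 4 -- new best
  Position 5 ('f'): repeat (last at 1), move window start to 2
  Position 5 ('f'): window [2,5] length 4
  Position 6 ('f'): repeat (last at 5), move window start to 6
  Position 6 ('f'): window [6,6] length 1
  Position 7 ('a'): window [6,7] length 2
  Position 8 ('d'): window [6,8] length 3
  Position 9 ('d'): repeat (last at 8), move window start to 9
  Position 9 ('d'): window [9,9] length 1
  Position 10 ('e'): window [9,10] length 2
  Position 11 ('a'): window [9,11] length 3
Longest substring with no repeats: "fgea" with length 4

4


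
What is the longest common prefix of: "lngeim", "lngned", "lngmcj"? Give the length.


Words: lngeim, lngned, lngmcj
  Position 0: all 'l' => match
  Position 1: all 'n' => match
  Position 2: all 'g' => match
  Position 3: ('e', 'n', 'm') => mismatch, stop
LCP = "lng" (length 3)

3


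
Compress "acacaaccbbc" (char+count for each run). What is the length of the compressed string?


Input: acacaaccbbc
Runs:
  'a' x 1 => "a1"
  'c' x 1 => "c1"
  'a' x 1 => "a1"
  'c' x 1 => "c1"
  'a' x 2 => "a2"
  'c' x 2 => "c2"
  'b' x 2 => "b2"
  'c' x 1 => "c1"
Compressed: "a1c1a1c1a2c2b2c1"
Compressed length: 16

16


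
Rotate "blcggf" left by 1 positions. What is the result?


Input: "blcggf", rotate left by 1
First 1 characters: "b"
Remaining characters: "lcggf"
Concatenate remaining + first: "lcggf" + "b" = "lcggfb"

lcggfb


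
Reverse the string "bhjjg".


Input: bhjjg
Reading characters right to left:
  Position 4: 'g'
  Position 3: 'j'
  Position 2: 'j'
  Position 1: 'h'
  Position 0: 'b'
Reversed: gjjhb

gjjhb


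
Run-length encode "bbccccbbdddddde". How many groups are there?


Input: bbccccbbdddddde
Scanning for consecutive runs:
  Group 1: 'b' x 2 (positions 0-1)
  Group 2: 'c' x 4 (positions 2-5)
  Group 3: 'b' x 2 (positions 6-7)
  Group 4: 'd' x 6 (positions 8-13)
  Group 5: 'e' x 1 (positions 14-14)
Total groups: 5

5


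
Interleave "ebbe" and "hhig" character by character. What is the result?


Interleaving "ebbe" and "hhig":
  Position 0: 'e' from first, 'h' from second => "eh"
  Position 1: 'b' from first, 'h' from second => "bh"
  Position 2: 'b' from first, 'i' from second => "bi"
  Position 3: 'e' from first, 'g' from second => "eg"
Result: ehbhbieg

ehbhbieg


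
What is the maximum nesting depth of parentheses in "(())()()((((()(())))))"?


Input: "(())()()((((()(())))))"
Tracking depth:
  Position 0 '(': depth becomes 1
  Position 1 '(': depth becomes 2
  Position 2 ')': depth becomes 1
  Position 3 ')': depth becomes 0
  Position 4 '(': depth becomes 1
  Position 5 ')': depth becomes 0
  Position 6 '(': depth becomes 1
  Position 7 ')': depth becomes 0
  Position 8 '(': depth becomes 1
  Position 9 '(': depth becomes 2
  Position 10 '(': depth becomes 3
  Position 11 '(': depth becomes 4
  Position 12 '(': depth becomes 5
  Position 13 ')': depth becomes 4
  Position 14 '(': depth becomes 5
  Position 15 '(': depth becomes 6
  Position 16 ')': depth becomes 5
  Position 17 ')': depth becomes 4
  Position 18 ')': depth becomes 3
  Position 19 ')': depth becomes 2
  Position 20 ')': depth becomes 1
  Position 21 ')': depth becomes 0
Maximum depth reached: 6

6


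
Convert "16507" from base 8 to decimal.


Input: "16507" in base 8
Positional expansion:
  Digit '1' (value 1) x 8^4 = 4096
  Digit '6' (value 6) x 8^3 = 3072
  Digit '5' (value 5) x 8^2 = 320
  Digit '0' (value 0) x 8^1 = 0
  Digit '7' (value 7) x 8^0 = 7
Sum = 7495

7495


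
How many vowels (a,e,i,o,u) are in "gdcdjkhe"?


Input: gdcdjkhe
Checking each character:
  'g' at position 0: consonant
  'd' at position 1: consonant
  'c' at position 2: consonant
  'd' at position 3: consonant
  'j' at position 4: consonant
  'k' at position 5: consonant
  'h' at position 6: consonant
  'e' at position 7: vowel (running total: 1)
Total vowels: 1

1


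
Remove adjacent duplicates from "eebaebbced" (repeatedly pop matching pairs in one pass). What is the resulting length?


Input: eebaebbced
Stack-based adjacent duplicate removal:
  Read 'e': push. Stack: e
  Read 'e': matches stack top 'e' => pop. Stack: (empty)
  Read 'b': push. Stack: b
  Read 'a': push. Stack: ba
  Read 'e': push. Stack: bae
  Read 'b': push. Stack: baeb
  Read 'b': matches stack top 'b' => pop. Stack: bae
  Read 'c': push. Stack: baec
  Read 'e': push. Stack: baece
  Read 'd': push. Stack: baeced
Final stack: "baeced" (length 6)

6


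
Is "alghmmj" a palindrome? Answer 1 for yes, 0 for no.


Input: alghmmj
Reversed: jmmhgla
  Compare pos 0 ('a') with pos 6 ('j'): MISMATCH
  Compare pos 1 ('l') with pos 5 ('m'): MISMATCH
  Compare pos 2 ('g') with pos 4 ('m'): MISMATCH
Result: not a palindrome

0


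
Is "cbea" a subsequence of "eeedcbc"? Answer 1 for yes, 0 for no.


Check if "cbea" is a subsequence of "eeedcbc"
Greedy scan:
  Position 0 ('e'): no match needed
  Position 1 ('e'): no match needed
  Position 2 ('e'): no match needed
  Position 3 ('d'): no match needed
  Position 4 ('c'): matches sub[0] = 'c'
  Position 5 ('b'): matches sub[1] = 'b'
  Position 6 ('c'): no match needed
Only matched 2/4 characters => not a subsequence

0


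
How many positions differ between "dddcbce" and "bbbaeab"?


Comparing "dddcbce" and "bbbaeab" position by position:
  Position 0: 'd' vs 'b' => DIFFER
  Position 1: 'd' vs 'b' => DIFFER
  Position 2: 'd' vs 'b' => DIFFER
  Position 3: 'c' vs 'a' => DIFFER
  Position 4: 'b' vs 'e' => DIFFER
  Position 5: 'c' vs 'a' => DIFFER
  Position 6: 'e' vs 'b' => DIFFER
Positions that differ: 7

7


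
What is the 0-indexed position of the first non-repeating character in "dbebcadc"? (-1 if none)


Input: dbebcadc
Character frequencies:
  'a': 1
  'b': 2
  'c': 2
  'd': 2
  'e': 1
Scanning left to right for freq == 1:
  Position 0 ('d'): freq=2, skip
  Position 1 ('b'): freq=2, skip
  Position 2 ('e'): unique! => answer = 2

2


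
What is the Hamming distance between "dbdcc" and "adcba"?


Comparing "dbdcc" and "adcba" position by position:
  Position 0: 'd' vs 'a' => differ
  Position 1: 'b' vs 'd' => differ
  Position 2: 'd' vs 'c' => differ
  Position 3: 'c' vs 'b' => differ
  Position 4: 'c' vs 'a' => differ
Total differences (Hamming distance): 5

5


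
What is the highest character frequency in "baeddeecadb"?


Input: baeddeecadb
Character counts:
  'a': 2
  'b': 2
  'c': 1
  'd': 3
  'e': 3
Maximum frequency: 3

3


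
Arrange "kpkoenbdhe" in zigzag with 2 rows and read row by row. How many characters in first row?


Zigzag "kpkoenbdhe" into 2 rows:
Placing characters:
  'k' => row 0
  'p' => row 1
  'k' => row 0
  'o' => row 1
  'e' => row 0
  'n' => row 1
  'b' => row 0
  'd' => row 1
  'h' => row 0
  'e' => row 1
Rows:
  Row 0: "kkebh"
  Row 1: "ponde"
First row length: 5

5


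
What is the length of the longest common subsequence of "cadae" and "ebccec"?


LCS of "cadae" and "ebccec"
DP table:
           e    b    c    c    e    c
      0    0    0    0    0    0    0
  c   0    0    0    1    1    1    1
  a   0    0    0    1    1    1    1
  d   0    0    0    1    1    1    1
  a   0    0    0    1    1    1    1
  e   0    1    1    1    1    2    2
LCS length = dp[5][6] = 2

2


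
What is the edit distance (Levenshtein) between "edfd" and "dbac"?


Computing edit distance: "edfd" -> "dbac"
DP table:
           d    b    a    c
      0    1    2    3    4
  e   1    1    2    3    4
  d   2    1    2    3    4
  f   3    2    2    3    4
  d   4    3    3    3    4
Edit distance = dp[4][4] = 4

4


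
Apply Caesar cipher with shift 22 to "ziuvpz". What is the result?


Caesar cipher: shift "ziuvpz" by 22
  'z' (pos 25) + 22 = pos 21 = 'v'
  'i' (pos 8) + 22 = pos 4 = 'e'
  'u' (pos 20) + 22 = pos 16 = 'q'
  'v' (pos 21) + 22 = pos 17 = 'r'
  'p' (pos 15) + 22 = pos 11 = 'l'
  'z' (pos 25) + 22 = pos 21 = 'v'
Result: veqrlv

veqrlv


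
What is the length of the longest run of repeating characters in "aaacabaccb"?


Input: "aaacabaccb"
Scanning for longest run:
  Position 1 ('a'): continues run of 'a', length=2
  Position 2 ('a'): continues run of 'a', length=3
  Position 3 ('c'): new char, reset run to 1
  Position 4 ('a'): new char, reset run to 1
  Position 5 ('b'): new char, reset run to 1
  Position 6 ('a'): new char, reset run to 1
  Position 7 ('c'): new char, reset run to 1
  Position 8 ('c'): continues run of 'c', length=2
  Position 9 ('b'): new char, reset run to 1
Longest run: 'a' with length 3

3


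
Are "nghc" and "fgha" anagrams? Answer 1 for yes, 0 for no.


Strings: "nghc", "fgha"
Sorted first:  cghn
Sorted second: afgh
Differ at position 0: 'c' vs 'a' => not anagrams

0


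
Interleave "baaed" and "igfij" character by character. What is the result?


Interleaving "baaed" and "igfij":
  Position 0: 'b' from first, 'i' from second => "bi"
  Position 1: 'a' from first, 'g' from second => "ag"
  Position 2: 'a' from first, 'f' from second => "af"
  Position 3: 'e' from first, 'i' from second => "ei"
  Position 4: 'd' from first, 'j' from second => "dj"
Result: biagafeidj

biagafeidj


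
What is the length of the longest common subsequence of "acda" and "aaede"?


LCS of "acda" and "aaede"
DP table:
           a    a    e    d    e
      0    0    0    0    0    0
  a   0    1    1    1    1    1
  c   0    1    1    1    1    1
  d   0    1    1    1    2    2
  a   0    1    2    2    2    2
LCS length = dp[4][5] = 2

2


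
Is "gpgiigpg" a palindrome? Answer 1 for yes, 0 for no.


Input: gpgiigpg
Reversed: gpgiigpg
  Compare pos 0 ('g') with pos 7 ('g'): match
  Compare pos 1 ('p') with pos 6 ('p'): match
  Compare pos 2 ('g') with pos 5 ('g'): match
  Compare pos 3 ('i') with pos 4 ('i'): match
Result: palindrome

1


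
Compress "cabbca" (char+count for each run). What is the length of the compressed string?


Input: cabbca
Runs:
  'c' x 1 => "c1"
  'a' x 1 => "a1"
  'b' x 2 => "b2"
  'c' x 1 => "c1"
  'a' x 1 => "a1"
Compressed: "c1a1b2c1a1"
Compressed length: 10

10


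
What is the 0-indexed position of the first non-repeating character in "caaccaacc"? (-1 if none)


Input: caaccaacc
Character frequencies:
  'a': 4
  'c': 5
Scanning left to right for freq == 1:
  Position 0 ('c'): freq=5, skip
  Position 1 ('a'): freq=4, skip
  Position 2 ('a'): freq=4, skip
  Position 3 ('c'): freq=5, skip
  Position 4 ('c'): freq=5, skip
  Position 5 ('a'): freq=4, skip
  Position 6 ('a'): freq=4, skip
  Position 7 ('c'): freq=5, skip
  Position 8 ('c'): freq=5, skip
  No unique character found => answer = -1

-1


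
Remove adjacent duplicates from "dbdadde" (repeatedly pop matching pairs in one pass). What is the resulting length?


Input: dbdadde
Stack-based adjacent duplicate removal:
  Read 'd': push. Stack: d
  Read 'b': push. Stack: db
  Read 'd': push. Stack: dbd
  Read 'a': push. Stack: dbda
  Read 'd': push. Stack: dbdad
  Read 'd': matches stack top 'd' => pop. Stack: dbda
  Read 'e': push. Stack: dbdae
Final stack: "dbdae" (length 5)

5


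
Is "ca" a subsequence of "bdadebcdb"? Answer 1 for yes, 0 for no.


Check if "ca" is a subsequence of "bdadebcdb"
Greedy scan:
  Position 0 ('b'): no match needed
  Position 1 ('d'): no match needed
  Position 2 ('a'): no match needed
  Position 3 ('d'): no match needed
  Position 4 ('e'): no match needed
  Position 5 ('b'): no match needed
  Position 6 ('c'): matches sub[0] = 'c'
  Position 7 ('d'): no match needed
  Position 8 ('b'): no match needed
Only matched 1/2 characters => not a subsequence

0


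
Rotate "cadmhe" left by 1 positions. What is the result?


Input: "cadmhe", rotate left by 1
First 1 characters: "c"
Remaining characters: "admhe"
Concatenate remaining + first: "admhe" + "c" = "admhec"

admhec


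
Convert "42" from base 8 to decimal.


Input: "42" in base 8
Positional expansion:
  Digit '4' (value 4) x 8^1 = 32
  Digit '2' (value 2) x 8^0 = 2
Sum = 34

34


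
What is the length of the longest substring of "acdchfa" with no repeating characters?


Input: "acdchfa"
Sliding window (track last position of each char):
  Position 0 ('a'): window [0,0] length 1 -- new best
  Position 1 ('c'): window [0,1] length 2 -- new best
  Position 2 ('d'): window [0,2] length 3 -- new best
  Position 3 ('c'): repeat (last at 1), move window start to 2
  Position 3 ('c'): window [2,3] length 2
  Position 4 ('h'): window [2,4] length 3
  Position 5 ('f'): window [2,5] length 4 -- new best
  Position 6 ('a'): window [2,6] length 5 -- new best
Longest substring with no repeats: "dchfa" with length 5

5


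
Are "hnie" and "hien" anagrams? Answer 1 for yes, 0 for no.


Strings: "hnie", "hien"
Sorted first:  ehin
Sorted second: ehin
Sorted forms match => anagrams

1


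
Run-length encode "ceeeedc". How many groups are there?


Input: ceeeedc
Scanning for consecutive runs:
  Group 1: 'c' x 1 (positions 0-0)
  Group 2: 'e' x 4 (positions 1-4)
  Group 3: 'd' x 1 (positions 5-5)
  Group 4: 'c' x 1 (positions 6-6)
Total groups: 4

4


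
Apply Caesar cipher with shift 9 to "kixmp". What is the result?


Caesar cipher: shift "kixmp" by 9
  'k' (pos 10) + 9 = pos 19 = 't'
  'i' (pos 8) + 9 = pos 17 = 'r'
  'x' (pos 23) + 9 = pos 6 = 'g'
  'm' (pos 12) + 9 = pos 21 = 'v'
  'p' (pos 15) + 9 = pos 24 = 'y'
Result: trgvy

trgvy


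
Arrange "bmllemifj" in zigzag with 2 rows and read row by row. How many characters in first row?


Zigzag "bmllemifj" into 2 rows:
Placing characters:
  'b' => row 0
  'm' => row 1
  'l' => row 0
  'l' => row 1
  'e' => row 0
  'm' => row 1
  'i' => row 0
  'f' => row 1
  'j' => row 0
Rows:
  Row 0: "bleij"
  Row 1: "mlmf"
First row length: 5

5


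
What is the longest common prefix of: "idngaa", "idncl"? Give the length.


Words: idngaa, idncl
  Position 0: all 'i' => match
  Position 1: all 'd' => match
  Position 2: all 'n' => match
  Position 3: ('g', 'c') => mismatch, stop
LCP = "idn" (length 3)

3


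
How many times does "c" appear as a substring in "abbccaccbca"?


Searching for "c" in "abbccaccbca"
Scanning each position:
  Position 0: "a" => no
  Position 1: "b" => no
  Position 2: "b" => no
  Position 3: "c" => MATCH
  Position 4: "c" => MATCH
  Position 5: "a" => no
  Position 6: "c" => MATCH
  Position 7: "c" => MATCH
  Position 8: "b" => no
  Position 9: "c" => MATCH
  Position 10: "a" => no
Total occurrences: 5

5


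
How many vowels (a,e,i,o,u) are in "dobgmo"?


Input: dobgmo
Checking each character:
  'd' at position 0: consonant
  'o' at position 1: vowel (running total: 1)
  'b' at position 2: consonant
  'g' at position 3: consonant
  'm' at position 4: consonant
  'o' at position 5: vowel (running total: 2)
Total vowels: 2

2


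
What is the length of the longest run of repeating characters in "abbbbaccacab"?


Input: "abbbbaccacab"
Scanning for longest run:
  Position 1 ('b'): new char, reset run to 1
  Position 2 ('b'): continues run of 'b', length=2
  Position 3 ('b'): continues run of 'b', length=3
  Position 4 ('b'): continues run of 'b', length=4
  Position 5 ('a'): new char, reset run to 1
  Position 6 ('c'): new char, reset run to 1
  Position 7 ('c'): continues run of 'c', length=2
  Position 8 ('a'): new char, reset run to 1
  Position 9 ('c'): new char, reset run to 1
  Position 10 ('a'): new char, reset run to 1
  Position 11 ('b'): new char, reset run to 1
Longest run: 'b' with length 4

4


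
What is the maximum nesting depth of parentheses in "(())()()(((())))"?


Input: "(())()()(((())))"
Tracking depth:
  Position 0 '(': depth becomes 1
  Position 1 '(': depth becomes 2
  Position 2 ')': depth becomes 1
  Position 3 ')': depth becomes 0
  Position 4 '(': depth becomes 1
  Position 5 ')': depth becomes 0
  Position 6 '(': depth becomes 1
  Position 7 ')': depth becomes 0
  Position 8 '(': depth becomes 1
  Position 9 '(': depth becomes 2
  Position 10 '(': depth becomes 3
  Position 11 '(': depth becomes 4
  Position 12 ')': depth becomes 3
  Position 13 ')': depth becomes 2
  Position 14 ')': depth becomes 1
  Position 15 ')': depth becomes 0
Maximum depth reached: 4

4


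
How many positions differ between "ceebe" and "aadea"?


Comparing "ceebe" and "aadea" position by position:
  Position 0: 'c' vs 'a' => DIFFER
  Position 1: 'e' vs 'a' => DIFFER
  Position 2: 'e' vs 'd' => DIFFER
  Position 3: 'b' vs 'e' => DIFFER
  Position 4: 'e' vs 'a' => DIFFER
Positions that differ: 5

5


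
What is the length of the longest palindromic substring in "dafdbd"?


Input: "dafdbd"
Checking substrings for palindromes:
  [3:6] "dbd" (len 3) => palindrome
Longest palindromic substring: "dbd" with length 3

3


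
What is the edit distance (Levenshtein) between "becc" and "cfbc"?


Computing edit distance: "becc" -> "cfbc"
DP table:
           c    f    b    c
      0    1    2    3    4
  b   1    1    2    2    3
  e   2    2    2    3    3
  c   3    2    3    3    3
  c   4    3    3    4    3
Edit distance = dp[4][4] = 3

3


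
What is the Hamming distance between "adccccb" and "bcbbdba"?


Comparing "adccccb" and "bcbbdba" position by position:
  Position 0: 'a' vs 'b' => differ
  Position 1: 'd' vs 'c' => differ
  Position 2: 'c' vs 'b' => differ
  Position 3: 'c' vs 'b' => differ
  Position 4: 'c' vs 'd' => differ
  Position 5: 'c' vs 'b' => differ
  Position 6: 'b' vs 'a' => differ
Total differences (Hamming distance): 7

7


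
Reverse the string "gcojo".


Input: gcojo
Reading characters right to left:
  Position 4: 'o'
  Position 3: 'j'
  Position 2: 'o'
  Position 1: 'c'
  Position 0: 'g'
Reversed: ojocg

ojocg


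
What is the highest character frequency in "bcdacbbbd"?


Input: bcdacbbbd
Character counts:
  'a': 1
  'b': 4
  'c': 2
  'd': 2
Maximum frequency: 4

4


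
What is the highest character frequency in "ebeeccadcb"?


Input: ebeeccadcb
Character counts:
  'a': 1
  'b': 2
  'c': 3
  'd': 1
  'e': 3
Maximum frequency: 3

3


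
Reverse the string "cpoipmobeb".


Input: cpoipmobeb
Reading characters right to left:
  Position 9: 'b'
  Position 8: 'e'
  Position 7: 'b'
  Position 6: 'o'
  Position 5: 'm'
  Position 4: 'p'
  Position 3: 'i'
  Position 2: 'o'
  Position 1: 'p'
  Position 0: 'c'
Reversed: bebompiopc

bebompiopc


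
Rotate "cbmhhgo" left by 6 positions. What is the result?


Input: "cbmhhgo", rotate left by 6
First 6 characters: "cbmhhg"
Remaining characters: "o"
Concatenate remaining + first: "o" + "cbmhhg" = "ocbmhhg"

ocbmhhg


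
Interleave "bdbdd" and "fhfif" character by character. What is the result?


Interleaving "bdbdd" and "fhfif":
  Position 0: 'b' from first, 'f' from second => "bf"
  Position 1: 'd' from first, 'h' from second => "dh"
  Position 2: 'b' from first, 'f' from second => "bf"
  Position 3: 'd' from first, 'i' from second => "di"
  Position 4: 'd' from first, 'f' from second => "df"
Result: bfdhbfdidf

bfdhbfdidf


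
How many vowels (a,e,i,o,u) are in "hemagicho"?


Input: hemagicho
Checking each character:
  'h' at position 0: consonant
  'e' at position 1: vowel (running total: 1)
  'm' at position 2: consonant
  'a' at position 3: vowel (running total: 2)
  'g' at position 4: consonant
  'i' at position 5: vowel (running total: 3)
  'c' at position 6: consonant
  'h' at position 7: consonant
  'o' at position 8: vowel (running total: 4)
Total vowels: 4

4


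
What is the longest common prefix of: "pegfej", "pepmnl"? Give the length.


Words: pegfej, pepmnl
  Position 0: all 'p' => match
  Position 1: all 'e' => match
  Position 2: ('g', 'p') => mismatch, stop
LCP = "pe" (length 2)

2


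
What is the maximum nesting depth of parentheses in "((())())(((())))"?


Input: "((())())(((())))"
Tracking depth:
  Position 0 '(': depth becomes 1
  Position 1 '(': depth becomes 2
  Position 2 '(': depth becomes 3
  Position 3 ')': depth becomes 2
  Position 4 ')': depth becomes 1
  Position 5 '(': depth becomes 2
  Position 6 ')': depth becomes 1
  Position 7 ')': depth becomes 0
  Position 8 '(': depth becomes 1
  Position 9 '(': depth becomes 2
  Position 10 '(': depth becomes 3
  Position 11 '(': depth becomes 4
  Position 12 ')': depth becomes 3
  Position 13 ')': depth becomes 2
  Position 14 ')': depth becomes 1
  Position 15 ')': depth becomes 0
Maximum depth reached: 4

4


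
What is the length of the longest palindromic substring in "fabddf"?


Input: "fabddf"
Checking substrings for palindromes:
  [3:5] "dd" (len 2) => palindrome
Longest palindromic substring: "dd" with length 2

2


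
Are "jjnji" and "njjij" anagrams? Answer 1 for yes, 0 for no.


Strings: "jjnji", "njjij"
Sorted first:  ijjjn
Sorted second: ijjjn
Sorted forms match => anagrams

1


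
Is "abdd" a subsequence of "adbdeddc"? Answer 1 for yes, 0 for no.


Check if "abdd" is a subsequence of "adbdeddc"
Greedy scan:
  Position 0 ('a'): matches sub[0] = 'a'
  Position 1 ('d'): no match needed
  Position 2 ('b'): matches sub[1] = 'b'
  Position 3 ('d'): matches sub[2] = 'd'
  Position 4 ('e'): no match needed
  Position 5 ('d'): matches sub[3] = 'd'
  Position 6 ('d'): no match needed
  Position 7 ('c'): no match needed
All 4 characters matched => is a subsequence

1


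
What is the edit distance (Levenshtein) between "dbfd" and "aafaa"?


Computing edit distance: "dbfd" -> "aafaa"
DP table:
           a    a    f    a    a
      0    1    2    3    4    5
  d   1    1    2    3    4    5
  b   2    2    2    3    4    5
  f   3    3    3    2    3    4
  d   4    4    4    3    3    4
Edit distance = dp[4][5] = 4

4


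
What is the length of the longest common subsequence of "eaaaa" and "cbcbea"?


LCS of "eaaaa" and "cbcbea"
DP table:
           c    b    c    b    e    a
      0    0    0    0    0    0    0
  e   0    0    0    0    0    1    1
  a   0    0    0    0    0    1    2
  a   0    0    0    0    0    1    2
  a   0    0    0    0    0    1    2
  a   0    0    0    0    0    1    2
LCS length = dp[5][6] = 2

2


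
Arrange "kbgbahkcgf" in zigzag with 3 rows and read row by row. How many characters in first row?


Zigzag "kbgbahkcgf" into 3 rows:
Placing characters:
  'k' => row 0
  'b' => row 1
  'g' => row 2
  'b' => row 1
  'a' => row 0
  'h' => row 1
  'k' => row 2
  'c' => row 1
  'g' => row 0
  'f' => row 1
Rows:
  Row 0: "kag"
  Row 1: "bbhcf"
  Row 2: "gk"
First row length: 3

3


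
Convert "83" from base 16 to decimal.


Input: "83" in base 16
Positional expansion:
  Digit '8' (value 8) x 16^1 = 128
  Digit '3' (value 3) x 16^0 = 3
Sum = 131

131


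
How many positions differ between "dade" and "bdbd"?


Comparing "dade" and "bdbd" position by position:
  Position 0: 'd' vs 'b' => DIFFER
  Position 1: 'a' vs 'd' => DIFFER
  Position 2: 'd' vs 'b' => DIFFER
  Position 3: 'e' vs 'd' => DIFFER
Positions that differ: 4

4


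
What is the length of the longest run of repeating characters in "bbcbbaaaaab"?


Input: "bbcbbaaaaab"
Scanning for longest run:
  Position 1 ('b'): continues run of 'b', length=2
  Position 2 ('c'): new char, reset run to 1
  Position 3 ('b'): new char, reset run to 1
  Position 4 ('b'): continues run of 'b', length=2
  Position 5 ('a'): new char, reset run to 1
  Position 6 ('a'): continues run of 'a', length=2
  Position 7 ('a'): continues run of 'a', length=3
  Position 8 ('a'): continues run of 'a', length=4
  Position 9 ('a'): continues run of 'a', length=5
  Position 10 ('b'): new char, reset run to 1
Longest run: 'a' with length 5

5


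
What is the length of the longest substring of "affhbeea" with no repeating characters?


Input: "affhbeea"
Sliding window (track last position of each char):
  Position 0 ('a'): window [0,0] length 1 -- new best
  Position 1 ('f'): window [0,1] length 2 -- new best
  Position 2 ('f'): repeat (last at 1), move window start to 2
  Position 2 ('f'): window [2,2] length 1
  Position 3 ('h'): window [2,3] length 2
  Position 4 ('b'): window [2,4] length 3 -- new best
  Position 5 ('e'): window [2,5] length 4 -- new best
  Position 6 ('e'): repeat (last at 5), move window start to 6
  Position 6 ('e'): window [6,6] length 1
  Position 7 ('a'): window [6,7] length 2
Longest substring with no repeats: "fhbe" with length 4

4


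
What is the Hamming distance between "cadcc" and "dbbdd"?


Comparing "cadcc" and "dbbdd" position by position:
  Position 0: 'c' vs 'd' => differ
  Position 1: 'a' vs 'b' => differ
  Position 2: 'd' vs 'b' => differ
  Position 3: 'c' vs 'd' => differ
  Position 4: 'c' vs 'd' => differ
Total differences (Hamming distance): 5

5


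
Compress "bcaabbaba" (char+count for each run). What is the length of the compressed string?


Input: bcaabbaba
Runs:
  'b' x 1 => "b1"
  'c' x 1 => "c1"
  'a' x 2 => "a2"
  'b' x 2 => "b2"
  'a' x 1 => "a1"
  'b' x 1 => "b1"
  'a' x 1 => "a1"
Compressed: "b1c1a2b2a1b1a1"
Compressed length: 14

14


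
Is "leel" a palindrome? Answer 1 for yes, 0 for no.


Input: leel
Reversed: leel
  Compare pos 0 ('l') with pos 3 ('l'): match
  Compare pos 1 ('e') with pos 2 ('e'): match
Result: palindrome

1


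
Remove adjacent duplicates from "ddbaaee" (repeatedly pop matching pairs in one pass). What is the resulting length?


Input: ddbaaee
Stack-based adjacent duplicate removal:
  Read 'd': push. Stack: d
  Read 'd': matches stack top 'd' => pop. Stack: (empty)
  Read 'b': push. Stack: b
  Read 'a': push. Stack: ba
  Read 'a': matches stack top 'a' => pop. Stack: b
  Read 'e': push. Stack: be
  Read 'e': matches stack top 'e' => pop. Stack: b
Final stack: "b" (length 1)

1


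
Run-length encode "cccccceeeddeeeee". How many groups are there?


Input: cccccceeeddeeeee
Scanning for consecutive runs:
  Group 1: 'c' x 6 (positions 0-5)
  Group 2: 'e' x 3 (positions 6-8)
  Group 3: 'd' x 2 (positions 9-10)
  Group 4: 'e' x 5 (positions 11-15)
Total groups: 4

4


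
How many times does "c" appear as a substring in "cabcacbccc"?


Searching for "c" in "cabcacbccc"
Scanning each position:
  Position 0: "c" => MATCH
  Position 1: "a" => no
  Position 2: "b" => no
  Position 3: "c" => MATCH
  Position 4: "a" => no
  Position 5: "c" => MATCH
  Position 6: "b" => no
  Position 7: "c" => MATCH
  Position 8: "c" => MATCH
  Position 9: "c" => MATCH
Total occurrences: 6

6


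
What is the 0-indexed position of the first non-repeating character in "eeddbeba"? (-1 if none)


Input: eeddbeba
Character frequencies:
  'a': 1
  'b': 2
  'd': 2
  'e': 3
Scanning left to right for freq == 1:
  Position 0 ('e'): freq=3, skip
  Position 1 ('e'): freq=3, skip
  Position 2 ('d'): freq=2, skip
  Position 3 ('d'): freq=2, skip
  Position 4 ('b'): freq=2, skip
  Position 5 ('e'): freq=3, skip
  Position 6 ('b'): freq=2, skip
  Position 7 ('a'): unique! => answer = 7

7


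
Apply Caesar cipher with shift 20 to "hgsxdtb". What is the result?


Caesar cipher: shift "hgsxdtb" by 20
  'h' (pos 7) + 20 = pos 1 = 'b'
  'g' (pos 6) + 20 = pos 0 = 'a'
  's' (pos 18) + 20 = pos 12 = 'm'
  'x' (pos 23) + 20 = pos 17 = 'r'
  'd' (pos 3) + 20 = pos 23 = 'x'
  't' (pos 19) + 20 = pos 13 = 'n'
  'b' (pos 1) + 20 = pos 21 = 'v'
Result: bamrxnv

bamrxnv


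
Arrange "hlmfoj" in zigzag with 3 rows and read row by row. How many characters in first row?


Zigzag "hlmfoj" into 3 rows:
Placing characters:
  'h' => row 0
  'l' => row 1
  'm' => row 2
  'f' => row 1
  'o' => row 0
  'j' => row 1
Rows:
  Row 0: "ho"
  Row 1: "lfj"
  Row 2: "m"
First row length: 2

2


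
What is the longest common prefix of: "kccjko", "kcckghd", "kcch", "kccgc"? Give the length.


Words: kccjko, kcckghd, kcch, kccgc
  Position 0: all 'k' => match
  Position 1: all 'c' => match
  Position 2: all 'c' => match
  Position 3: ('j', 'k', 'h', 'g') => mismatch, stop
LCP = "kcc" (length 3)

3


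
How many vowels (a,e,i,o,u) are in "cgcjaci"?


Input: cgcjaci
Checking each character:
  'c' at position 0: consonant
  'g' at position 1: consonant
  'c' at position 2: consonant
  'j' at position 3: consonant
  'a' at position 4: vowel (running total: 1)
  'c' at position 5: consonant
  'i' at position 6: vowel (running total: 2)
Total vowels: 2

2


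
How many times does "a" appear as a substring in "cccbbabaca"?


Searching for "a" in "cccbbabaca"
Scanning each position:
  Position 0: "c" => no
  Position 1: "c" => no
  Position 2: "c" => no
  Position 3: "b" => no
  Position 4: "b" => no
  Position 5: "a" => MATCH
  Position 6: "b" => no
  Position 7: "a" => MATCH
  Position 8: "c" => no
  Position 9: "a" => MATCH
Total occurrences: 3

3


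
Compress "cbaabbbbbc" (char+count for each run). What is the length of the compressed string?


Input: cbaabbbbbc
Runs:
  'c' x 1 => "c1"
  'b' x 1 => "b1"
  'a' x 2 => "a2"
  'b' x 5 => "b5"
  'c' x 1 => "c1"
Compressed: "c1b1a2b5c1"
Compressed length: 10

10


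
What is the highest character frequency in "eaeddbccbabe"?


Input: eaeddbccbabe
Character counts:
  'a': 2
  'b': 3
  'c': 2
  'd': 2
  'e': 3
Maximum frequency: 3

3


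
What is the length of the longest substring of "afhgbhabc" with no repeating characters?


Input: "afhgbhabc"
Sliding window (track last position of each char):
  Position 0 ('a'): window [0,0] length 1 -- new best
  Position 1 ('f'): window [0,1] length 2 -- new best
  Position 2 ('h'): window [0,2] length 3 -- new best
  Position 3 ('g'): window [0,3] length 4 -- new best
  Position 4 ('b'): window [0,4] length 5 -- new best
  Position 5 ('h'): repeat (last at 2), move window start to 3
  Position 5 ('h'): window [3,5] length 3
  Position 6 ('a'): window [3,6] length 4
  Position 7 ('b'): repeat (last at 4), move window start to 5
  Position 7 ('b'): window [5,7] length 3
  Position 8 ('c'): window [5,8] length 4
Longest substring with no repeats: "afhgb" with length 5

5


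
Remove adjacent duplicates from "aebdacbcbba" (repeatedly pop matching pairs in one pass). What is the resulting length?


Input: aebdacbcbba
Stack-based adjacent duplicate removal:
  Read 'a': push. Stack: a
  Read 'e': push. Stack: ae
  Read 'b': push. Stack: aeb
  Read 'd': push. Stack: aebd
  Read 'a': push. Stack: aebda
  Read 'c': push. Stack: aebdac
  Read 'b': push. Stack: aebdacb
  Read 'c': push. Stack: aebdacbc
  Read 'b': push. Stack: aebdacbcb
  Read 'b': matches stack top 'b' => pop. Stack: aebdacbc
  Read 'a': push. Stack: aebdacbca
Final stack: "aebdacbca" (length 9)

9
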